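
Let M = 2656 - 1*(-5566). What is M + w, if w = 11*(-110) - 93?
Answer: 6919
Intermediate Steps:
w = -1303 (w = -1210 - 93 = -1303)
M = 8222 (M = 2656 + 5566 = 8222)
M + w = 8222 - 1303 = 6919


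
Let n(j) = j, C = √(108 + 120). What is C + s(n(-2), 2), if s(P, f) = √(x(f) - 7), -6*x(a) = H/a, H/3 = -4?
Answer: 2*√57 + I*√6 ≈ 15.1 + 2.4495*I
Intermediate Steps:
H = -12 (H = 3*(-4) = -12)
C = 2*√57 (C = √228 = 2*√57 ≈ 15.100)
x(a) = 2/a (x(a) = -(-2)/a = 2/a)
s(P, f) = √(-7 + 2/f) (s(P, f) = √(2/f - 7) = √(-7 + 2/f))
C + s(n(-2), 2) = 2*√57 + √(-7 + 2/2) = 2*√57 + √(-7 + 2*(½)) = 2*√57 + √(-7 + 1) = 2*√57 + √(-6) = 2*√57 + I*√6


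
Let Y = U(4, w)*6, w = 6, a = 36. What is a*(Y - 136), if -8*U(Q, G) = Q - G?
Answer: -4842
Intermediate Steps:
U(Q, G) = -Q/8 + G/8 (U(Q, G) = -(Q - G)/8 = -Q/8 + G/8)
Y = 3/2 (Y = (-1/8*4 + (1/8)*6)*6 = (-1/2 + 3/4)*6 = (1/4)*6 = 3/2 ≈ 1.5000)
a*(Y - 136) = 36*(3/2 - 136) = 36*(-269/2) = -4842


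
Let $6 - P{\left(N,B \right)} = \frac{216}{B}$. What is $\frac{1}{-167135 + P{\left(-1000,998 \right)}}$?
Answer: $- \frac{499}{83397479} \approx -5.9834 \cdot 10^{-6}$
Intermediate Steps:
$P{\left(N,B \right)} = 6 - \frac{216}{B}$
$\frac{1}{-167135 + P{\left(-1000,998 \right)}} = \frac{1}{-167135 + \left(6 - \frac{216}{998}\right)} = \frac{1}{-167135 + \left(6 - \frac{108}{499}\right)} = \frac{1}{-167135 + \frac{2886}{499}} = \frac{1}{- \frac{83397479}{499}} = - \frac{499}{83397479}$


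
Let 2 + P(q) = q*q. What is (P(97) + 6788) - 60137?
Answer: -43942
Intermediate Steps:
P(q) = -2 + q² (P(q) = -2 + q*q = -2 + q²)
(P(97) + 6788) - 60137 = ((-2 + 97²) + 6788) - 60137 = ((-2 + 9409) + 6788) - 60137 = (9407 + 6788) - 60137 = 16195 - 60137 = -43942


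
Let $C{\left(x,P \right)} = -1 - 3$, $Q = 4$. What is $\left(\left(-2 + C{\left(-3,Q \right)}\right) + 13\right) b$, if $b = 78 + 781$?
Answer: $6013$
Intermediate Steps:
$C{\left(x,P \right)} = -4$ ($C{\left(x,P \right)} = -1 - 3 = -4$)
$b = 859$
$\left(\left(-2 + C{\left(-3,Q \right)}\right) + 13\right) b = \left(\left(-2 - 4\right) + 13\right) 859 = \left(-6 + 13\right) 859 = 7 \cdot 859 = 6013$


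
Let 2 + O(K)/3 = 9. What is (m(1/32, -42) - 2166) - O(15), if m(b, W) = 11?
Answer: -2176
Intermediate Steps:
O(K) = 21 (O(K) = -6 + 3*9 = -6 + 27 = 21)
(m(1/32, -42) - 2166) - O(15) = (11 - 2166) - 1*21 = -2155 - 21 = -2176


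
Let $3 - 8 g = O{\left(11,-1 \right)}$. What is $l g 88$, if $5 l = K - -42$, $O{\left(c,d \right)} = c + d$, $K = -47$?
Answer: $77$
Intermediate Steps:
$g = - \frac{7}{8}$ ($g = \frac{3}{8} - \frac{11 - 1}{8} = \frac{3}{8} - \frac{5}{4} = - \frac{7}{8} \approx -0.875$)
$l = -1$ ($l = \frac{-47 - -42}{5} = \frac{-47 + 42}{5} = \frac{1}{5} \left(-5\right) = -1$)
$l g 88 = \left(-1\right) \left(- \frac{7}{8}\right) 88 = \frac{7}{8} \cdot 88 = 77$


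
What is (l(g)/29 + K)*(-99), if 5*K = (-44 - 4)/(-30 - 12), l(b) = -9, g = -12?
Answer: 8217/1015 ≈ 8.0956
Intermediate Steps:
K = 8/35 (K = ((-44 - 4)/(-30 - 12))/5 = (-48/(-42))/5 = (-48*(-1/42))/5 = (1/5)*(8/7) = 8/35 ≈ 0.22857)
(l(g)/29 + K)*(-99) = (-9/29 + 8/35)*(-99) = -83/1015*(-99) = 8217/1015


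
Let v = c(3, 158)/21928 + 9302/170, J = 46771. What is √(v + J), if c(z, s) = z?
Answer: √40668705464592110/931940 ≈ 216.39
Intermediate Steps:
v = 101987383/1863880 (v = 3/21928 + 9302/170 = 3*(1/21928) + 9302*(1/170) = 3/21928 + 4651/85 = 101987383/1863880 ≈ 54.718)
√(v + J) = √(101987383/1863880 + 46771) = √(87277518863/1863880) = √40668705464592110/931940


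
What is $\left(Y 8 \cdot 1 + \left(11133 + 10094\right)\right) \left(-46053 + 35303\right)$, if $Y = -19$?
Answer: $-226556250$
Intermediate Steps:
$\left(Y 8 \cdot 1 + \left(11133 + 10094\right)\right) \left(-46053 + 35303\right) = \left(\left(-19\right) 8 \cdot 1 + \left(11133 + 10094\right)\right) \left(-46053 + 35303\right) = \left(\left(-152\right) 1 + 21227\right) \left(-10750\right) = \left(-152 + 21227\right) \left(-10750\right) = 21075 \left(-10750\right) = -226556250$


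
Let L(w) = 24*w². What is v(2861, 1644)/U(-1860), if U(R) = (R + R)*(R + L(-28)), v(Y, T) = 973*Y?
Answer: -2783753/63076320 ≈ -0.044133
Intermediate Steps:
U(R) = 2*R*(18816 + R) (U(R) = (R + R)*(R + 24*(-28)²) = (2*R)*(R + 24*784) = (2*R)*(R + 18816) = (2*R)*(18816 + R) = 2*R*(18816 + R))
v(2861, 1644)/U(-1860) = (973*2861)/((2*(-1860)*(18816 - 1860))) = 2783753/((2*(-1860)*16956)) = 2783753/(-63076320) = 2783753*(-1/63076320) = -2783753/63076320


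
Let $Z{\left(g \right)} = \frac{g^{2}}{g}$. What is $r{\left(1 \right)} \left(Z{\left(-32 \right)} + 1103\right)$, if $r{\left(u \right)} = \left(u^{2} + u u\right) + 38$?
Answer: $42840$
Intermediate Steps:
$r{\left(u \right)} = 38 + 2 u^{2}$ ($r{\left(u \right)} = \left(u^{2} + u^{2}\right) + 38 = 2 u^{2} + 38 = 38 + 2 u^{2}$)
$Z{\left(g \right)} = g$
$r{\left(1 \right)} \left(Z{\left(-32 \right)} + 1103\right) = \left(38 + 2 \cdot 1^{2}\right) \left(-32 + 1103\right) = \left(38 + 2 \cdot 1\right) 1071 = \left(38 + 2\right) 1071 = 40 \cdot 1071 = 42840$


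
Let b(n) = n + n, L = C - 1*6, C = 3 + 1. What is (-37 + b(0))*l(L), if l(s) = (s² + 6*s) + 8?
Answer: 0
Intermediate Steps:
C = 4
L = -2 (L = 4 - 1*6 = 4 - 6 = -2)
b(n) = 2*n
l(s) = 8 + s² + 6*s
(-37 + b(0))*l(L) = (-37 + 2*0)*(8 + (-2)² + 6*(-2)) = (-37 + 0)*(8 + 4 - 12) = -37*0 = 0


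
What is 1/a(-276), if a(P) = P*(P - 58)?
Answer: 1/92184 ≈ 1.0848e-5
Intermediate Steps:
a(P) = P*(-58 + P)
1/a(-276) = 1/(-276*(-58 - 276)) = 1/(-276*(-334)) = 1/92184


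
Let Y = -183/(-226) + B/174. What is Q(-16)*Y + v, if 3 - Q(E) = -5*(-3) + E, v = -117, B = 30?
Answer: -370535/3277 ≈ -113.07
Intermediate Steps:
Q(E) = -12 - E (Q(E) = 3 - (-5*(-3) + E) = 3 - (15 + E) = 3 + (-15 - E) = -12 - E)
Y = 6437/6554 (Y = -183/(-226) + 30/174 = -183*(-1/226) + 30*(1/174) = 183/226 + 5/29 = 6437/6554 ≈ 0.98215)
Q(-16)*Y + v = (-12 - 1*(-16))*(6437/6554) - 117 = (-12 + 16)*(6437/6554) - 117 = 4*(6437/6554) - 117 = 12874/3277 - 117 = -370535/3277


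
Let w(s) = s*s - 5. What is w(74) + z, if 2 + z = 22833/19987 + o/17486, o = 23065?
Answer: 273176533693/49927526 ≈ 5471.5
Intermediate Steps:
w(s) = -5 + s² (w(s) = s² - 5 = -5 + s²)
z = 23038947/49927526 (z = -2 + (22833/19987 + 23065/17486) = -2 + (22833*(1/19987) + 23065*(1/17486)) = -2 + (22833/19987 + 3295/2498) = -2 + 122893999/49927526 = 23038947/49927526 ≈ 0.46145)
w(74) + z = (-5 + 74²) + 23038947/49927526 = (-5 + 5476) + 23038947/49927526 = 5471 + 23038947/49927526 = 273176533693/49927526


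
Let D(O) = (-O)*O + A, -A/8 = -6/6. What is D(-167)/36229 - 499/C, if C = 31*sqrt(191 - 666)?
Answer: -27881/36229 + 499*I*sqrt(19)/2945 ≈ -0.76958 + 0.73857*I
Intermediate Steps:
A = 8 (A = -(-48)/6 = -8*(-1) = 8)
D(O) = 8 - O**2 (D(O) = (-O)*O + 8 = -O**2 + 8 = 8 - O**2)
C = 155*I*sqrt(19) (C = 31*sqrt(-475) = 31*(5*I*sqrt(19)) = 155*I*sqrt(19) ≈ 675.63*I)
D(-167)/36229 - 499/C = (8 - 1*(-167)**2)/36229 - 499*(-I*sqrt(19)/2945) = (8 - 1*27889)*(1/36229) - (-499)*I*sqrt(19)/2945 = (8 - 27889)*(1/36229) + 499*I*sqrt(19)/2945 = -27881*1/36229 + 499*I*sqrt(19)/2945 = -27881/36229 + 499*I*sqrt(19)/2945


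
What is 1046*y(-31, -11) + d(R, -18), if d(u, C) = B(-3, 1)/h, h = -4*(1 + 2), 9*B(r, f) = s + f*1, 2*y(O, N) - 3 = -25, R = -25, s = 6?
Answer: -1242655/108 ≈ -11506.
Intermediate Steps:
y(O, N) = -11 (y(O, N) = 3/2 + (½)*(-25) = 3/2 - 25/2 = -11)
B(r, f) = ⅔ + f/9 (B(r, f) = (6 + f*1)/9 = (6 + f)/9 = ⅔ + f/9)
h = -12 (h = -4*3 = -12)
d(u, C) = -7/108 (d(u, C) = (⅔ + (⅑)*1)/(-12) = (⅔ + ⅑)*(-1/12) = (7/9)*(-1/12) = -7/108)
1046*y(-31, -11) + d(R, -18) = 1046*(-11) - 7/108 = -11506 - 7/108 = -1242655/108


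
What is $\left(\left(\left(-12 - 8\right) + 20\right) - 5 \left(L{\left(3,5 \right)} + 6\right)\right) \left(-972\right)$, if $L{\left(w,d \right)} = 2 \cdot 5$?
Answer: $77760$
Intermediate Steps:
$L{\left(w,d \right)} = 10$
$\left(\left(\left(-12 - 8\right) + 20\right) - 5 \left(L{\left(3,5 \right)} + 6\right)\right) \left(-972\right) = \left(\left(\left(-12 - 8\right) + 20\right) - 5 \left(10 + 6\right)\right) \left(-972\right) = \left(\left(-20 + 20\right) - 80\right) \left(-972\right) = \left(0 - 80\right) \left(-972\right) = \left(-80\right) \left(-972\right) = 77760$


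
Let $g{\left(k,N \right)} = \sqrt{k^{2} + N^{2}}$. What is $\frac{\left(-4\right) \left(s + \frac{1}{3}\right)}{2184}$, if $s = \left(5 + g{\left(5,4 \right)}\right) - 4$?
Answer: $- \frac{2}{819} - \frac{\sqrt{41}}{546} \approx -0.014169$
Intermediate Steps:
$g{\left(k,N \right)} = \sqrt{N^{2} + k^{2}}$
$s = 1 + \sqrt{41}$ ($s = \left(5 + \sqrt{4^{2} + 5^{2}}\right) - 4 = \left(5 + \sqrt{16 + 25}\right) - 4 = \left(5 + \sqrt{41}\right) - 4 = 1 + \sqrt{41} \approx 7.4031$)
$\frac{\left(-4\right) \left(s + \frac{1}{3}\right)}{2184} = \frac{\left(-4\right) \left(\left(1 + \sqrt{41}\right) + \frac{1}{3}\right)}{2184} = \frac{\left(-4\right) \left(\frac{4}{3} + \sqrt{41}\right)}{2184} = \frac{- \frac{16}{3} - 4 \sqrt{41}}{2184} = - \frac{2}{819} - \frac{\sqrt{41}}{546}$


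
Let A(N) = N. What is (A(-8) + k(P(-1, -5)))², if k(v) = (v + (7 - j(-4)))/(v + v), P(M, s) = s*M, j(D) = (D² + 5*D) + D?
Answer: 36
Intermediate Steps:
j(D) = D² + 6*D
P(M, s) = M*s
k(v) = (15 + v)/(2*v) (k(v) = (v + (7 - (-4)*(6 - 4)))/(v + v) = (v + (7 - (-4)*2))/((2*v)) = (v + (7 - 1*(-8)))*(1/(2*v)) = (v + (7 + 8))*(1/(2*v)) = (v + 15)*(1/(2*v)) = (15 + v)*(1/(2*v)) = (15 + v)/(2*v))
(A(-8) + k(P(-1, -5)))² = (-8 + (15 - 1*(-5))/(2*((-1*(-5)))))² = (-8 + (½)*(15 + 5)/5)² = (-8 + (½)*(⅕)*20)² = (-8 + 2)² = (-6)² = 36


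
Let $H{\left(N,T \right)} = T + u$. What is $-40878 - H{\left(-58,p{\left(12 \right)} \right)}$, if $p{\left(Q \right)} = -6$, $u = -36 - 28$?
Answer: $-40808$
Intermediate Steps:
$u = -64$
$H{\left(N,T \right)} = -64 + T$ ($H{\left(N,T \right)} = T - 64 = -64 + T$)
$-40878 - H{\left(-58,p{\left(12 \right)} \right)} = -40878 - \left(-64 - 6\right) = -40878 - -70 = -40878 + 70 = -40808$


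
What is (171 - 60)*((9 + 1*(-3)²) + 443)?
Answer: 51171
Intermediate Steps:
(171 - 60)*((9 + 1*(-3)²) + 443) = 111*((9 + 1*9) + 443) = 111*((9 + 9) + 443) = 111*(18 + 443) = 111*461 = 51171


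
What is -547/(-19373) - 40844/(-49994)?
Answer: 409308765/484266881 ≈ 0.84521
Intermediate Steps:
-547/(-19373) - 40844/(-49994) = -547*(-1/19373) - 40844*(-1/49994) = 547/19373 + 20422/24997 = 409308765/484266881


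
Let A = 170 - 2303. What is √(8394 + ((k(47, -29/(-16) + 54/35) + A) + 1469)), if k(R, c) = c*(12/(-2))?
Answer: √151113410/140 ≈ 87.806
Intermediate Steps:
k(R, c) = -6*c (k(R, c) = c*(12*(-½)) = c*(-6) = -6*c)
A = -2133
√(8394 + ((k(47, -29/(-16) + 54/35) + A) + 1469)) = √(8394 + ((-6*(-29/(-16) + 54/35) - 2133) + 1469)) = √(8394 + ((-6*(-29*(-1/16) + 54*(1/35)) - 2133) + 1469)) = √(8394 + ((-6*(29/16 + 54/35) - 2133) + 1469)) = √(8394 + ((-6*1879/560 - 2133) + 1469)) = √(8394 + ((-5637/280 - 2133) + 1469)) = √(8394 + (-602877/280 + 1469)) = √(8394 - 191557/280) = √(2158763/280) = √151113410/140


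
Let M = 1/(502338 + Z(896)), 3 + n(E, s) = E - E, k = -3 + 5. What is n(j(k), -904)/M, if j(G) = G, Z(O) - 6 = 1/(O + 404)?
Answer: -1959141603/1300 ≈ -1.5070e+6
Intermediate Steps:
Z(O) = 6 + 1/(404 + O) (Z(O) = 6 + 1/(O + 404) = 6 + 1/(404 + O))
k = 2
n(E, s) = -3 (n(E, s) = -3 + (E - E) = -3 + 0 = -3)
M = 1300/653047201 (M = 1/(502338 + (2425 + 6*896)/(404 + 896)) = 1/(502338 + (2425 + 5376)/1300) = 1/(502338 + (1/1300)*7801) = 1/(502338 + 7801/1300) = 1/(653047201/1300) = 1300/653047201 ≈ 1.9907e-6)
n(j(k), -904)/M = -3/1300/653047201 = -3*653047201/1300 = -1959141603/1300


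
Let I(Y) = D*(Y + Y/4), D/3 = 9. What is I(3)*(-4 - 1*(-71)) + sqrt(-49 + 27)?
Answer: 27135/4 + I*sqrt(22) ≈ 6783.8 + 4.6904*I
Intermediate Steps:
D = 27 (D = 3*9 = 27)
I(Y) = 135*Y/4 (I(Y) = 27*(Y + Y/4) = 27*(5*Y/4) = 135*Y/4)
I(3)*(-4 - 1*(-71)) + sqrt(-49 + 27) = ((135/4)*3)*(-4 - 1*(-71)) + sqrt(-49 + 27) = 405*(-4 + 71)/4 + sqrt(-22) = (405/4)*67 + I*sqrt(22) = 27135/4 + I*sqrt(22)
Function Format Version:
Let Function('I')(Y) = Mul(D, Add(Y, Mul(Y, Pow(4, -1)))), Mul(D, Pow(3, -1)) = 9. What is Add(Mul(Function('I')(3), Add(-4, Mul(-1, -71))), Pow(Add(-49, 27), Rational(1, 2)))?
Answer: Add(Rational(27135, 4), Mul(I, Pow(22, Rational(1, 2)))) ≈ Add(6783.8, Mul(4.6904, I))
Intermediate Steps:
D = 27 (D = Mul(3, 9) = 27)
Function('I')(Y) = Mul(Rational(135, 4), Y) (Function('I')(Y) = Mul(27, Add(Y, Mul(Y, Pow(4, -1)))) = Mul(27, Add(Y, Mul(Y, Rational(1, 4)))) = Mul(27, Add(Y, Mul(Rational(1, 4), Y))) = Mul(27, Mul(Rational(5, 4), Y)) = Mul(Rational(135, 4), Y))
Add(Mul(Function('I')(3), Add(-4, Mul(-1, -71))), Pow(Add(-49, 27), Rational(1, 2))) = Add(Mul(Mul(Rational(135, 4), 3), Add(-4, Mul(-1, -71))), Pow(Add(-49, 27), Rational(1, 2))) = Add(Mul(Rational(405, 4), Add(-4, 71)), Pow(-22, Rational(1, 2))) = Add(Mul(Rational(405, 4), 67), Mul(I, Pow(22, Rational(1, 2)))) = Add(Rational(27135, 4), Mul(I, Pow(22, Rational(1, 2))))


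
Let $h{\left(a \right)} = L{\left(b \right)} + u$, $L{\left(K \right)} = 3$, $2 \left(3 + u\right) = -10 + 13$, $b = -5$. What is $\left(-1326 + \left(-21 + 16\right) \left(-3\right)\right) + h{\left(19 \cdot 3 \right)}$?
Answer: $- \frac{2619}{2} \approx -1309.5$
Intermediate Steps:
$u = - \frac{3}{2}$ ($u = -3 + \frac{-10 + 13}{2} = -3 + \frac{1}{2} \cdot 3 = -3 + \frac{3}{2} = - \frac{3}{2} \approx -1.5$)
$h{\left(a \right)} = \frac{3}{2}$ ($h{\left(a \right)} = 3 - \frac{3}{2} = \frac{3}{2}$)
$\left(-1326 + \left(-21 + 16\right) \left(-3\right)\right) + h{\left(19 \cdot 3 \right)} = \left(-1326 + \left(-21 + 16\right) \left(-3\right)\right) + \frac{3}{2} = \left(-1326 - -15\right) + \frac{3}{2} = \left(-1326 + 15\right) + \frac{3}{2} = -1311 + \frac{3}{2} = - \frac{2619}{2}$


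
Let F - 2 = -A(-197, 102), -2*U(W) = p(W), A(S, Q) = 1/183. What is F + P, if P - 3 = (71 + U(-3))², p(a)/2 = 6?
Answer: 774089/183 ≈ 4230.0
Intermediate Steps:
A(S, Q) = 1/183
p(a) = 12 (p(a) = 2*6 = 12)
U(W) = -6 (U(W) = -½*12 = -6)
P = 4228 (P = 3 + (71 - 6)² = 3 + 65² = 3 + 4225 = 4228)
F = 365/183 (F = 2 - 1*1/183 = 2 - 1/183 = 365/183 ≈ 1.9945)
F + P = 365/183 + 4228 = 774089/183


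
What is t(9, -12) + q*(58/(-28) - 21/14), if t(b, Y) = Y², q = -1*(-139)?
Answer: -2467/7 ≈ -352.43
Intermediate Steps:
q = 139
t(9, -12) + q*(58/(-28) - 21/14) = (-12)² + 139*(58/(-28) - 21/14) = 144 + 139*(58*(-1/28) - 21*1/14) = 144 + 139*(-29/14 - 3/2) = 144 + 139*(-25/7) = 144 - 3475/7 = -2467/7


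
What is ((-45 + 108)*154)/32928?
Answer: 33/112 ≈ 0.29464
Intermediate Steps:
((-45 + 108)*154)/32928 = (63*154)*(1/32928) = 9702*(1/32928) = 33/112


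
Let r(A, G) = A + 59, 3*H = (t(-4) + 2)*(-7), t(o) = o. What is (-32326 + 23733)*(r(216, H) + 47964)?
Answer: -414517727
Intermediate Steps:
H = 14/3 (H = ((-4 + 2)*(-7))/3 = (-2*(-7))/3 = (⅓)*14 = 14/3 ≈ 4.6667)
r(A, G) = 59 + A
(-32326 + 23733)*(r(216, H) + 47964) = (-32326 + 23733)*((59 + 216) + 47964) = -8593*(275 + 47964) = -8593*48239 = -414517727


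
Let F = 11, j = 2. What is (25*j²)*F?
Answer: 1100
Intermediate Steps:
(25*j²)*F = (25*2²)*11 = (25*4)*11 = 100*11 = 1100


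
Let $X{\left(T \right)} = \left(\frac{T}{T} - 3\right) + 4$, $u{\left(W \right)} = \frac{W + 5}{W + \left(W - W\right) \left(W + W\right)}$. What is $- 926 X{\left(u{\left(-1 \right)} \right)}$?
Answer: $-1852$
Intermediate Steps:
$u{\left(W \right)} = \frac{5 + W}{W}$ ($u{\left(W \right)} = \frac{5 + W}{W + 0 \cdot 2 W} = \frac{5 + W}{W + 0} = \frac{5 + W}{W}$)
$X{\left(T \right)} = 2$ ($X{\left(T \right)} = \left(1 - 3\right) + 4 = -2 + 4 = 2$)
$- 926 X{\left(u{\left(-1 \right)} \right)} = \left(-926\right) 2 = -1852$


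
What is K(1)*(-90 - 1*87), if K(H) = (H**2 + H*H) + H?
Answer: -531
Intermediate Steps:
K(H) = H + 2*H**2 (K(H) = (H**2 + H**2) + H = 2*H**2 + H = H + 2*H**2)
K(1)*(-90 - 1*87) = (1*(1 + 2*1))*(-90 - 1*87) = (1*(1 + 2))*(-90 - 87) = (1*3)*(-177) = 3*(-177) = -531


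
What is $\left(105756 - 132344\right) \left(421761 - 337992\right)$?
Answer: $-2227250172$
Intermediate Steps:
$\left(105756 - 132344\right) \left(421761 - 337992\right) = \left(-26588\right) 83769 = -2227250172$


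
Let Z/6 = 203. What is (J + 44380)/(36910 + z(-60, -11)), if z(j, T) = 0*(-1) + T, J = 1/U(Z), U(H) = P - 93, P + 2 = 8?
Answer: 3861059/3210213 ≈ 1.2027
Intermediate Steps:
P = 6 (P = -2 + 8 = 6)
Z = 1218 (Z = 6*203 = 1218)
U(H) = -87 (U(H) = 6 - 93 = -87)
J = -1/87 (J = 1/(-87) = -1/87 ≈ -0.011494)
z(j, T) = T (z(j, T) = 0 + T = T)
(J + 44380)/(36910 + z(-60, -11)) = (-1/87 + 44380)/(36910 - 11) = (3861059/87)/36899 = (3861059/87)*(1/36899) = 3861059/3210213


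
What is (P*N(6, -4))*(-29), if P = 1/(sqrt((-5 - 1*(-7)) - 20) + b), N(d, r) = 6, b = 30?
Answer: -290/51 + 29*I*sqrt(2)/51 ≈ -5.6863 + 0.80416*I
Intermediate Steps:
P = 1/(30 + 3*I*sqrt(2)) (P = 1/(sqrt((-5 - 1*(-7)) - 20) + 30) = 1/(sqrt((-5 + 7) - 20) + 30) = 1/(sqrt(2 - 20) + 30) = 1/(sqrt(-18) + 30) = 1/(3*I*sqrt(2) + 30) = 1/(30 + 3*I*sqrt(2)) ≈ 0.03268 - 0.0046216*I)
(P*N(6, -4))*(-29) = ((5/153 - I*sqrt(2)/306)*6)*(-29) = (10/51 - I*sqrt(2)/51)*(-29) = -290/51 + 29*I*sqrt(2)/51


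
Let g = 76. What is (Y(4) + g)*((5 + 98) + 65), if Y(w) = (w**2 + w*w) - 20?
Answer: 14784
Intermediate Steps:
Y(w) = -20 + 2*w**2 (Y(w) = (w**2 + w**2) - 20 = 2*w**2 - 20 = -20 + 2*w**2)
(Y(4) + g)*((5 + 98) + 65) = ((-20 + 2*4**2) + 76)*((5 + 98) + 65) = ((-20 + 2*16) + 76)*(103 + 65) = ((-20 + 32) + 76)*168 = (12 + 76)*168 = 88*168 = 14784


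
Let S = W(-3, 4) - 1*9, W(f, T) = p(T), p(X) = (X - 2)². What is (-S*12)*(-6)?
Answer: -360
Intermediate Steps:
p(X) = (-2 + X)²
W(f, T) = (-2 + T)²
S = -5 (S = (-2 + 4)² - 1*9 = 2² - 9 = 4 - 9 = -5)
(-S*12)*(-6) = (-1*(-5)*12)*(-6) = (5*12)*(-6) = 60*(-6) = -360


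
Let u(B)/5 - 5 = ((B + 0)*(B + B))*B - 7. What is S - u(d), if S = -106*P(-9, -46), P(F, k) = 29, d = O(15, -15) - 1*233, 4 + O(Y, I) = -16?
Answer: 161939706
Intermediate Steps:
O(Y, I) = -20 (O(Y, I) = -4 - 16 = -20)
d = -253 (d = -20 - 1*233 = -20 - 233 = -253)
u(B) = -10 + 10*B**3 (u(B) = 25 + 5*(((B + 0)*(B + B))*B - 7) = 25 + 5*((B*(2*B))*B - 7) = 25 + 5*((2*B**2)*B - 7) = 25 + 5*(2*B**3 - 7) = 25 + 5*(-7 + 2*B**3) = 25 + (-35 + 10*B**3) = -10 + 10*B**3)
S = -3074 (S = -106*29 = -3074)
S - u(d) = -3074 - (-10 + 10*(-253)**3) = -3074 - (-10 + 10*(-16194277)) = -3074 - (-10 - 161942770) = -3074 - 1*(-161942780) = -3074 + 161942780 = 161939706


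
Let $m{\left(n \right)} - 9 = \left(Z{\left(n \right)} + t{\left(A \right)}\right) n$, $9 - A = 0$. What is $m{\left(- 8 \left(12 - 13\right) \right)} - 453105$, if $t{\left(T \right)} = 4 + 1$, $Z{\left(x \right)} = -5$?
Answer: $-453096$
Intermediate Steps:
$A = 9$ ($A = 9 - 0 = 9 + 0 = 9$)
$t{\left(T \right)} = 5$
$m{\left(n \right)} = 9$ ($m{\left(n \right)} = 9 + \left(-5 + 5\right) n = 9 + 0 n = 9 + 0 = 9$)
$m{\left(- 8 \left(12 - 13\right) \right)} - 453105 = 9 - 453105 = -453096$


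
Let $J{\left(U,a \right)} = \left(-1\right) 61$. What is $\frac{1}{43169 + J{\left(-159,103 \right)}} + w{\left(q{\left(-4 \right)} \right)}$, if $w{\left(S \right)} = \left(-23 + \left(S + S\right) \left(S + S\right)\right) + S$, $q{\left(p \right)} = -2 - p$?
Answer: $- \frac{215539}{43108} \approx -5.0$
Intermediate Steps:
$J{\left(U,a \right)} = -61$
$w{\left(S \right)} = -23 + S + 4 S^{2}$ ($w{\left(S \right)} = \left(-23 + 2 S 2 S\right) + S = \left(-23 + 4 S^{2}\right) + S = -23 + S + 4 S^{2}$)
$\frac{1}{43169 + J{\left(-159,103 \right)}} + w{\left(q{\left(-4 \right)} \right)} = \frac{1}{43169 - 61} - \left(21 - 4 \left(-2 - -4\right)^{2}\right) = \frac{1}{43108} + \left(-23 + \left(-2 + 4\right) + 4 \left(-2 + 4\right)^{2}\right) = \frac{1}{43108} + \left(-23 + 2 + 4 \cdot 2^{2}\right) = \frac{1}{43108} + \left(-23 + 2 + 4 \cdot 4\right) = \frac{1}{43108} + \left(-23 + 2 + 16\right) = \frac{1}{43108} - 5 = - \frac{215539}{43108}$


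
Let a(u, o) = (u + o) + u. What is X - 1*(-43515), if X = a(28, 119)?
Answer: 43690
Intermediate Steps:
a(u, o) = o + 2*u (a(u, o) = (o + u) + u = o + 2*u)
X = 175 (X = 119 + 2*28 = 119 + 56 = 175)
X - 1*(-43515) = 175 - 1*(-43515) = 175 + 43515 = 43690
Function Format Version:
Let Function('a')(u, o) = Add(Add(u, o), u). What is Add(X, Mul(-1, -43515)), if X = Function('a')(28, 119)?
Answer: 43690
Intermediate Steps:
Function('a')(u, o) = Add(o, Mul(2, u)) (Function('a')(u, o) = Add(Add(o, u), u) = Add(o, Mul(2, u)))
X = 175 (X = Add(119, Mul(2, 28)) = Add(119, 56) = 175)
Add(X, Mul(-1, -43515)) = Add(175, Mul(-1, -43515)) = Add(175, 43515) = 43690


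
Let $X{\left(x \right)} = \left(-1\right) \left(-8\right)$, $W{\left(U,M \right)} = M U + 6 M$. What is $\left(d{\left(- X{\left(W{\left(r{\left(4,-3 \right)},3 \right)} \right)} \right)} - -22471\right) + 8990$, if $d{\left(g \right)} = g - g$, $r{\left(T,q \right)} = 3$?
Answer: $31461$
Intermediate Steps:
$W{\left(U,M \right)} = 6 M + M U$
$X{\left(x \right)} = 8$
$d{\left(g \right)} = 0$
$\left(d{\left(- X{\left(W{\left(r{\left(4,-3 \right)},3 \right)} \right)} \right)} - -22471\right) + 8990 = \left(0 - -22471\right) + 8990 = \left(0 + 22471\right) + 8990 = 22471 + 8990 = 31461$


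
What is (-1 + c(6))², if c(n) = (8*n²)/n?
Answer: 2209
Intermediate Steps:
c(n) = 8*n
(-1 + c(6))² = (-1 + 8*6)² = (-1 + 48)² = 47² = 2209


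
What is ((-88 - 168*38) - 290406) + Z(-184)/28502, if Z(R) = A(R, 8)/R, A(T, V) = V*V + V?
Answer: -194617185397/655546 ≈ -2.9688e+5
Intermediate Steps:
A(T, V) = V + V² (A(T, V) = V² + V = V + V²)
Z(R) = 72/R (Z(R) = (8*(1 + 8))/R = (8*9)/R = 72/R)
((-88 - 168*38) - 290406) + Z(-184)/28502 = ((-88 - 168*38) - 290406) + (72/(-184))/28502 = ((-88 - 6384) - 290406) + (72*(-1/184))*(1/28502) = (-6472 - 290406) - 9/23*1/28502 = -296878 - 9/655546 = -194617185397/655546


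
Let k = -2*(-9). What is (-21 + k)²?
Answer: 9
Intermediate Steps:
k = 18
(-21 + k)² = (-21 + 18)² = (-3)² = 9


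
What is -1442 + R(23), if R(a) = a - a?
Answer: -1442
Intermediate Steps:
R(a) = 0
-1442 + R(23) = -1442 + 0 = -1442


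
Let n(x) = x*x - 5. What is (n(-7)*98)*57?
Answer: 245784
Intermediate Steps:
n(x) = -5 + x² (n(x) = x² - 5 = -5 + x²)
(n(-7)*98)*57 = ((-5 + (-7)²)*98)*57 = ((-5 + 49)*98)*57 = (44*98)*57 = 4312*57 = 245784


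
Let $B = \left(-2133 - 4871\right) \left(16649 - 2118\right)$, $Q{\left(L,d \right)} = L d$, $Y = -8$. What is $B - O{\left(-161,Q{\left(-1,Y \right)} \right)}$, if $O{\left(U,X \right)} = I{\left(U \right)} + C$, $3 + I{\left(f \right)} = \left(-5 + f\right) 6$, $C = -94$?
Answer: $-101774031$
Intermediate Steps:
$I{\left(f \right)} = -33 + 6 f$ ($I{\left(f \right)} = -3 + \left(-5 + f\right) 6 = -3 + \left(-30 + 6 f\right) = -33 + 6 f$)
$O{\left(U,X \right)} = -127 + 6 U$ ($O{\left(U,X \right)} = \left(-33 + 6 U\right) - 94 = -127 + 6 U$)
$B = -101775124$ ($B = \left(-7004\right) 14531 = -101775124$)
$B - O{\left(-161,Q{\left(-1,Y \right)} \right)} = -101775124 - \left(-127 + 6 \left(-161\right)\right) = -101775124 - \left(-127 - 966\right) = -101775124 - -1093 = -101775124 + 1093 = -101774031$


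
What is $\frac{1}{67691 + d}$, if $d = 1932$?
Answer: $\frac{1}{69623} \approx 1.4363 \cdot 10^{-5}$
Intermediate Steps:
$\frac{1}{67691 + d} = \frac{1}{67691 + 1932} = \frac{1}{69623}$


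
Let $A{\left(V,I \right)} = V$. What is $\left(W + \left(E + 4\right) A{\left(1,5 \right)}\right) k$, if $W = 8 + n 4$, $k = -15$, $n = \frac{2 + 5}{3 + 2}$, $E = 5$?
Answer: $-339$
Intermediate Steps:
$n = \frac{7}{5} \approx 1.4$
$W = \frac{68}{5}$ ($W = 8 + \frac{7}{5} \cdot 4 = 8 + \frac{28}{5} = \frac{68}{5} \approx 13.6$)
$\left(W + \left(E + 4\right) A{\left(1,5 \right)}\right) k = \left(\frac{68}{5} + \left(5 + 4\right) 1\right) \left(-15\right) = \left(\frac{68}{5} + 9 \cdot 1\right) \left(-15\right) = \left(\frac{68}{5} + 9\right) \left(-15\right) = \frac{113}{5} \left(-15\right) = -339$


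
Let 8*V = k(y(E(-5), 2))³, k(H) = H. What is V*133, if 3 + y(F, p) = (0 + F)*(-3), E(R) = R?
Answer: 28728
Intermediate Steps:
y(F, p) = -3 - 3*F (y(F, p) = -3 + (0 + F)*(-3) = -3 + F*(-3) = -3 - 3*F)
V = 216 (V = (-3 - 3*(-5))³/8 = (-3 + 15)³/8 = (⅛)*12³ = (⅛)*1728 = 216)
V*133 = 216*133 = 28728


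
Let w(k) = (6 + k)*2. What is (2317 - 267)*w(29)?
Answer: 143500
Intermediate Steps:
w(k) = 12 + 2*k
(2317 - 267)*w(29) = (2317 - 267)*(12 + 2*29) = 2050*(12 + 58) = 2050*70 = 143500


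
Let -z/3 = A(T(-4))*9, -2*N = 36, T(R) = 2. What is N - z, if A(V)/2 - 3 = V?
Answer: 252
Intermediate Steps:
N = -18 (N = -½*36 = -18)
A(V) = 6 + 2*V
z = -270 (z = -3*(6 + 2*2)*9 = -3*(6 + 4)*9 = -30*9 = -3*90 = -270)
N - z = -18 - 1*(-270) = -18 + 270 = 252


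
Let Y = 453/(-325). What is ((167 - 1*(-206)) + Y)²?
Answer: 14585875984/105625 ≈ 1.3809e+5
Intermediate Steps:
Y = -453/325 (Y = 453*(-1/325) = -453/325 ≈ -1.3938)
((167 - 1*(-206)) + Y)² = ((167 - 1*(-206)) - 453/325)² = ((167 + 206) - 453/325)² = (373 - 453/325)² = (120772/325)² = 14585875984/105625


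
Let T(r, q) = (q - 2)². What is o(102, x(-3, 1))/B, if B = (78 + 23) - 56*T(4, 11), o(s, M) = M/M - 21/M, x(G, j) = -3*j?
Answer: -8/4435 ≈ -0.0018038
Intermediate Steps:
o(s, M) = 1 - 21/M
T(r, q) = (-2 + q)²
B = -4435 (B = (78 + 23) - 56*(-2 + 11)² = 101 - 56*9² = 101 - 56*81 = 101 - 4536 = -4435)
o(102, x(-3, 1))/B = ((-21 - 3*1)/((-3*1)))/(-4435) = ((-21 - 3)/(-3))*(-1/4435) = -⅓*(-24)*(-1/4435) = 8*(-1/4435) = -8/4435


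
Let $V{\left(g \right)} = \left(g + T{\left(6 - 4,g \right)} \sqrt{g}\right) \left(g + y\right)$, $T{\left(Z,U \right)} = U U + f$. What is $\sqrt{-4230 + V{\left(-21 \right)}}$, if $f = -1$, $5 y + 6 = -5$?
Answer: $\frac{\sqrt{-93570 - 255200 i \sqrt{21}}}{5} \approx 146.94 - 159.17 i$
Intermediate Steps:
$y = - \frac{11}{5}$ ($y = - \frac{6}{5} + \frac{1}{5} \left(-5\right) = - \frac{6}{5} - 1 = - \frac{11}{5} \approx -2.2$)
$T{\left(Z,U \right)} = -1 + U^{2}$ ($T{\left(Z,U \right)} = U U - 1 = U^{2} - 1 = -1 + U^{2}$)
$V{\left(g \right)} = \left(- \frac{11}{5} + g\right) \left(g + \sqrt{g} \left(-1 + g^{2}\right)\right)$ ($V{\left(g \right)} = \left(g + \left(-1 + g^{2}\right) \sqrt{g}\right) \left(g - \frac{11}{5}\right) = \left(g + \sqrt{g} \left(-1 + g^{2}\right)\right) \left(- \frac{11}{5} + g\right) = \left(- \frac{11}{5} + g\right) \left(g + \sqrt{g} \left(-1 + g^{2}\right)\right)$)
$\sqrt{-4230 + V{\left(-21 \right)}} = \sqrt{-4230 + \left(\left(-21\right)^{2} - - \frac{231}{5} + \left(-21\right)^{\frac{3}{2}} \left(-1 + \left(-21\right)^{2}\right) + \frac{11 \sqrt{-21} \left(1 - \left(-21\right)^{2}\right)}{5}\right)} = \sqrt{-4230 + \left(441 + \frac{231}{5} + - 21 i \sqrt{21} \left(-1 + 441\right) + \frac{11 i \sqrt{21} \left(1 - 441\right)}{5}\right)} = \sqrt{-4230 + \left(441 + \frac{231}{5} + - 21 i \sqrt{21} \cdot 440 + \frac{11 i \sqrt{21} \left(1 - 441\right)}{5}\right)} = \sqrt{-4230 + \left(441 + \frac{231}{5} - 9240 i \sqrt{21} + \frac{11}{5} i \sqrt{21} \left(-440\right)\right)} = \sqrt{-4230 + \left(441 + \frac{231}{5} - 9240 i \sqrt{21} - 968 i \sqrt{21}\right)} = \sqrt{-4230 + \left(\frac{2436}{5} - 10208 i \sqrt{21}\right)} = \sqrt{- \frac{18714}{5} - 10208 i \sqrt{21}}$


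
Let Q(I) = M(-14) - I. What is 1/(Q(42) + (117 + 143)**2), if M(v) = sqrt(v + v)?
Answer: 33779/2282041696 - I*sqrt(7)/2282041696 ≈ 1.4802e-5 - 1.1594e-9*I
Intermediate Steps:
M(v) = sqrt(2)*sqrt(v) (M(v) = sqrt(2*v) = sqrt(2)*sqrt(v))
Q(I) = -I + 2*I*sqrt(7) (Q(I) = sqrt(2)*sqrt(-14) - I = sqrt(2)*(I*sqrt(14)) - I = 2*I*sqrt(7) - I = -I + 2*I*sqrt(7))
1/(Q(42) + (117 + 143)**2) = 1/((-1*42 + 2*I*sqrt(7)) + (117 + 143)**2) = 1/((-42 + 2*I*sqrt(7)) + 260**2) = 1/((-42 + 2*I*sqrt(7)) + 67600) = 1/(67558 + 2*I*sqrt(7))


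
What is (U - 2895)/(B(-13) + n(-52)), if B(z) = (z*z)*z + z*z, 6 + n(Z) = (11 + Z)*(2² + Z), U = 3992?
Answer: -1097/66 ≈ -16.621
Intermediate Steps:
n(Z) = -6 + (4 + Z)*(11 + Z) (n(Z) = -6 + (11 + Z)*(2² + Z) = -6 + (11 + Z)*(4 + Z) = -6 + (4 + Z)*(11 + Z))
B(z) = z² + z³ (B(z) = z²*z + z² = z³ + z² = z² + z³)
(U - 2895)/(B(-13) + n(-52)) = (3992 - 2895)/((-13)²*(1 - 13) + (38 + (-52)² + 15*(-52))) = 1097/(169*(-12) + (38 + 2704 - 780)) = 1097/(-2028 + 1962) = 1097/(-66) = 1097*(-1/66) = -1097/66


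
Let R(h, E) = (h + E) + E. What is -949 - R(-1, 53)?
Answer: -1054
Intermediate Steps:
R(h, E) = h + 2*E (R(h, E) = (E + h) + E = h + 2*E)
-949 - R(-1, 53) = -949 - (-1 + 2*53) = -949 - (-1 + 106) = -949 - 1*105 = -949 - 105 = -1054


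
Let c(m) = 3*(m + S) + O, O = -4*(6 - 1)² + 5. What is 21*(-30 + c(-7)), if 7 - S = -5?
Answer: -2310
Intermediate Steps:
S = 12 (S = 7 - 1*(-5) = 7 + 5 = 12)
O = -95 (O = -4*5² + 5 = -4*25 + 5 = -100 + 5 = -95)
c(m) = -59 + 3*m (c(m) = 3*(m + 12) - 95 = 3*(12 + m) - 95 = (36 + 3*m) - 95 = -59 + 3*m)
21*(-30 + c(-7)) = 21*(-30 + (-59 + 3*(-7))) = 21*(-30 + (-59 - 21)) = 21*(-30 - 80) = 21*(-110) = -2310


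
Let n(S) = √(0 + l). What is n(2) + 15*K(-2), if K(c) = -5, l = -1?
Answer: -75 + I ≈ -75.0 + 1.0*I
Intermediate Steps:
n(S) = I (n(S) = √(0 - 1) = √(-1) = I)
n(2) + 15*K(-2) = I + 15*(-5) = I - 75 = -75 + I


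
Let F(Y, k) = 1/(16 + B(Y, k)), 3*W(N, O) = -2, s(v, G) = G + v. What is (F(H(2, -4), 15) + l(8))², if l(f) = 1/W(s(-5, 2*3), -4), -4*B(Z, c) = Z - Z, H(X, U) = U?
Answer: 529/256 ≈ 2.0664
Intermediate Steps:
W(N, O) = -⅔ (W(N, O) = (⅓)*(-2) = -⅔)
B(Z, c) = 0 (B(Z, c) = -(Z - Z)/4 = -¼*0 = 0)
F(Y, k) = 1/16 (F(Y, k) = 1/(16 + 0) = 1/16)
l(f) = -3/2 (l(f) = 1/(-⅔) = -3/2)
(F(H(2, -4), 15) + l(8))² = (1/16 - 3/2)² = (-23/16)² = 529/256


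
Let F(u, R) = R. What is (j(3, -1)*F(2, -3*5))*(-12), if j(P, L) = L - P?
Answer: -720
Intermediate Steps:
(j(3, -1)*F(2, -3*5))*(-12) = ((-1 - 1*3)*(-3*5))*(-12) = ((-1 - 3)*(-15))*(-12) = -4*(-15)*(-12) = 60*(-12) = -720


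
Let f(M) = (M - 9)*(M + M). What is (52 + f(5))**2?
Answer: 144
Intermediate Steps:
f(M) = 2*M*(-9 + M) (f(M) = (-9 + M)*(2*M) = 2*M*(-9 + M))
(52 + f(5))**2 = (52 + 2*5*(-9 + 5))**2 = (52 + 2*5*(-4))**2 = (52 - 40)**2 = 12**2 = 144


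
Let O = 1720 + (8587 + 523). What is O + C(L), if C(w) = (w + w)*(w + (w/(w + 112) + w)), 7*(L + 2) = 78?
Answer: 28997446/2597 ≈ 11166.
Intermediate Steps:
O = 10830 (O = 1720 + 9110 = 10830)
L = 64/7 (L = -2 + (1/7)*78 = -2 + 78/7 = 64/7 ≈ 9.1429)
C(w) = 2*w*(2*w + w/(112 + w)) (C(w) = (2*w)*(w + (w/(112 + w) + w)) = (2*w)*(w + (w + w/(112 + w))) = (2*w)*(2*w + w/(112 + w)) = 2*w*(2*w + w/(112 + w)))
O + C(L) = 10830 + (64/7)**2*(450 + 4*(64/7))/(112 + 64/7) = 10830 + 4096*(450 + 256/7)/(49*(848/7)) = 10830 + (4096/49)*(7/848)*(3406/7) = 10830 + 871936/2597 = 28997446/2597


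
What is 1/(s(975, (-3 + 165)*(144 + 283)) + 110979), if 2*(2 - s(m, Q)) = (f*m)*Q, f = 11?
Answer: -1/370834594 ≈ -2.6966e-9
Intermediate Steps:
s(m, Q) = 2 - 11*Q*m/2 (s(m, Q) = 2 - 11*m*Q/2 = 2 - 11*Q*m/2)
1/(s(975, (-3 + 165)*(144 + 283)) + 110979) = 1/((2 - 11/2*(-3 + 165)*(144 + 283)*975) + 110979) = 1/((2 - 11/2*162*427*975) + 110979) = 1/((2 - 11/2*69174*975) + 110979) = 1/((2 - 370945575) + 110979) = 1/(-370945573 + 110979) = 1/(-370834594) = -1/370834594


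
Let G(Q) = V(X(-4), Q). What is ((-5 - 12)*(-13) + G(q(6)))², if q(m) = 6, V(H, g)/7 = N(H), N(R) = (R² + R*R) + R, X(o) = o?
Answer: 173889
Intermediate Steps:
N(R) = R + 2*R² (N(R) = (R² + R²) + R = 2*R² + R = R + 2*R²)
V(H, g) = 7*H*(1 + 2*H) (V(H, g) = 7*(H*(1 + 2*H)) = 7*H*(1 + 2*H))
G(Q) = 196 (G(Q) = 7*(-4)*(1 + 2*(-4)) = 7*(-4)*(1 - 8) = 7*(-4)*(-7) = 196)
((-5 - 12)*(-13) + G(q(6)))² = ((-5 - 12)*(-13) + 196)² = (-17*(-13) + 196)² = (221 + 196)² = 417² = 173889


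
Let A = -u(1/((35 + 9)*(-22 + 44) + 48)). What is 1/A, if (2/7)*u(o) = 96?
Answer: -1/336 ≈ -0.0029762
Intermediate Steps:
u(o) = 336 (u(o) = (7/2)*96 = 336)
A = -336 (A = -1*336 = -336)
1/A = 1/(-336) = -1/336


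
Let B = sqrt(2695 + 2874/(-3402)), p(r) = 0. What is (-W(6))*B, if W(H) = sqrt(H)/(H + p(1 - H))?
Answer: -sqrt(16039653)/189 ≈ -21.190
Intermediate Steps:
B = sqrt(10693102)/63 (B = sqrt(2695 + 2874*(-1/3402)) = sqrt(2695 - 479/567) = sqrt(1527586/567) = sqrt(10693102)/63 ≈ 51.905)
W(H) = 1/sqrt(H) (W(H) = sqrt(H)/(H + 0) = sqrt(H)/H = 1/sqrt(H))
(-W(6))*B = (-1/sqrt(6))*(sqrt(10693102)/63) = (-sqrt(6)/6)*(sqrt(10693102)/63) = -sqrt(16039653)/189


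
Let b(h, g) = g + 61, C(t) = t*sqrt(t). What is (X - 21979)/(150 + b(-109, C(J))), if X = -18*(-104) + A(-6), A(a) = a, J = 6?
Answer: -4243843/44305 + 120678*sqrt(6)/44305 ≈ -89.115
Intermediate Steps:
C(t) = t**(3/2)
X = 1866 (X = -18*(-104) - 6 = 1872 - 6 = 1866)
b(h, g) = 61 + g
(X - 21979)/(150 + b(-109, C(J))) = (1866 - 21979)/(150 + (61 + 6**(3/2))) = -20113/(150 + (61 + 6*sqrt(6))) = -20113/(211 + 6*sqrt(6))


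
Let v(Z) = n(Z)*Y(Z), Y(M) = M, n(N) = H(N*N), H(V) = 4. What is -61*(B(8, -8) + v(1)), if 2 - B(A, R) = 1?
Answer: -305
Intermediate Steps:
B(A, R) = 1 (B(A, R) = 2 - 1*1 = 2 - 1 = 1)
n(N) = 4
v(Z) = 4*Z
-61*(B(8, -8) + v(1)) = -61*(1 + 4*1) = -61*(1 + 4) = -61*5 = -305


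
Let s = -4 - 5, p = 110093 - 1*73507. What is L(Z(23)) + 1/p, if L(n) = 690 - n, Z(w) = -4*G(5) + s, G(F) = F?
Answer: 26305335/36586 ≈ 719.00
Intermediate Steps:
p = 36586 (p = 110093 - 73507 = 36586)
s = -9
Z(w) = -29 (Z(w) = -4*5 - 9 = -20 - 9 = -29)
L(Z(23)) + 1/p = (690 - 1*(-29)) + 1/36586 = (690 + 29) + 1/36586 = 719 + 1/36586 = 26305335/36586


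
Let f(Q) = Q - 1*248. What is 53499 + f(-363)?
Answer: 52888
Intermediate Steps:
f(Q) = -248 + Q (f(Q) = Q - 248 = -248 + Q)
53499 + f(-363) = 53499 + (-248 - 363) = 53499 - 611 = 52888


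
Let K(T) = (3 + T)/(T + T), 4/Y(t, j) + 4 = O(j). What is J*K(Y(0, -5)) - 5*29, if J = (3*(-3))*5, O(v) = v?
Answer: -125/8 ≈ -15.625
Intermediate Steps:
Y(t, j) = 4/(-4 + j)
J = -45 (J = -9*5 = -45)
K(T) = (3 + T)/(2*T) (K(T) = (3 + T)/((2*T)) = (3 + T)*(1/(2*T)) = (3 + T)/(2*T))
J*K(Y(0, -5)) - 5*29 = -45*(3 + 4/(-4 - 5))/(2*(4/(-4 - 5))) - 5*29 = -45*(3 + 4/(-9))/(2*(4/(-9))) - 145 = -45*(3 + 4*(-⅑))/(2*(4*(-⅑))) - 145 = -45*(3 - 4/9)/(2*(-4/9)) - 145 = -45*(-9)*23/(2*4*9) - 145 = -45*(-23/8) - 145 = 1035/8 - 145 = -125/8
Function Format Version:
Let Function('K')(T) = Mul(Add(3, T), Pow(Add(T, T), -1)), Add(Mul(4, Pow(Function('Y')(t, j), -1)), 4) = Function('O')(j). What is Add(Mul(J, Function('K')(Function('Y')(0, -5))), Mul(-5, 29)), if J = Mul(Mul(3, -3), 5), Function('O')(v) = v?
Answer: Rational(-125, 8) ≈ -15.625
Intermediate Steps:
Function('Y')(t, j) = Mul(4, Pow(Add(-4, j), -1))
J = -45 (J = Mul(-9, 5) = -45)
Function('K')(T) = Mul(Rational(1, 2), Pow(T, -1), Add(3, T)) (Function('K')(T) = Mul(Add(3, T), Pow(Mul(2, T), -1)) = Mul(Add(3, T), Mul(Rational(1, 2), Pow(T, -1))) = Mul(Rational(1, 2), Pow(T, -1), Add(3, T)))
Add(Mul(J, Function('K')(Function('Y')(0, -5))), Mul(-5, 29)) = Add(Mul(-45, Mul(Rational(1, 2), Pow(Mul(4, Pow(Add(-4, -5), -1)), -1), Add(3, Mul(4, Pow(Add(-4, -5), -1))))), Mul(-5, 29)) = Add(Mul(-45, Mul(Rational(1, 2), Pow(Mul(4, Pow(-9, -1)), -1), Add(3, Mul(4, Pow(-9, -1))))), -145) = Add(Mul(-45, Mul(Rational(1, 2), Pow(Mul(4, Rational(-1, 9)), -1), Add(3, Mul(4, Rational(-1, 9))))), -145) = Add(Mul(-45, Mul(Rational(1, 2), Pow(Rational(-4, 9), -1), Add(3, Rational(-4, 9)))), -145) = Add(Mul(-45, Mul(Rational(1, 2), Rational(-9, 4), Rational(23, 9))), -145) = Add(Mul(-45, Rational(-23, 8)), -145) = Add(Rational(1035, 8), -145) = Rational(-125, 8)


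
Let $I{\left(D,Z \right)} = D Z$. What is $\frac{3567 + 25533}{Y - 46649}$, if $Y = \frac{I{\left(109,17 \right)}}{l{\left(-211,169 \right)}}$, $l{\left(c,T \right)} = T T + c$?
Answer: $- \frac{824985000}{1322497297} \approx -0.62381$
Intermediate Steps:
$l{\left(c,T \right)} = c + T^{2}$ ($l{\left(c,T \right)} = T^{2} + c = c + T^{2}$)
$Y = \frac{1853}{28350}$ ($Y = \frac{109 \cdot 17}{-211 + 169^{2}} = \frac{1853}{-211 + 28561} = \frac{1853}{28350} \approx 0.065361$)
$\frac{3567 + 25533}{Y - 46649} = \frac{3567 + 25533}{\frac{1853}{28350} - 46649} = \frac{29100}{- \frac{1322497297}{28350}} = 29100 \left(- \frac{28350}{1322497297}\right) = - \frac{824985000}{1322497297}$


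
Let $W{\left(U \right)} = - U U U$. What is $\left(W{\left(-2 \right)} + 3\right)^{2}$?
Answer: $121$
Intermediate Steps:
$W{\left(U \right)} = - U^{3}$ ($W{\left(U \right)} = - U^{2} U = - U^{3}$)
$\left(W{\left(-2 \right)} + 3\right)^{2} = \left(- \left(-2\right)^{3} + 3\right)^{2} = \left(\left(-1\right) \left(-8\right) + 3\right)^{2} = \left(8 + 3\right)^{2} = 11^{2} = 121$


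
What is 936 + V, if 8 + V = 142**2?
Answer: 21092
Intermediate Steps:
V = 20156 (V = -8 + 142**2 = -8 + 20164 = 20156)
936 + V = 936 + 20156 = 21092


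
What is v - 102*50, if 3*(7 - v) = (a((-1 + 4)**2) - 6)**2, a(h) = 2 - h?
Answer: -15448/3 ≈ -5149.3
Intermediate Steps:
v = -148/3 (v = 7 - ((2 - (-1 + 4)**2) - 6)**2/3 = 7 - ((2 - 1*3**2) - 6)**2/3 = 7 - ((2 - 1*9) - 6)**2/3 = 7 - ((2 - 9) - 6)**2/3 = 7 - (-7 - 6)**2/3 = 7 - 1/3*(-13)**2 = 7 - 1/3*169 = 7 - 169/3 = -148/3 ≈ -49.333)
v - 102*50 = -148/3 - 102*50 = -148/3 - 5100 = -15448/3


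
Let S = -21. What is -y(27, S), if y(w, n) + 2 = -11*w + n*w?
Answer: 866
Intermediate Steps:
y(w, n) = -2 - 11*w + n*w (y(w, n) = -2 + (-11*w + n*w) = -2 - 11*w + n*w)
-y(27, S) = -(-2 - 11*27 - 21*27) = -(-2 - 297 - 567) = -1*(-866) = 866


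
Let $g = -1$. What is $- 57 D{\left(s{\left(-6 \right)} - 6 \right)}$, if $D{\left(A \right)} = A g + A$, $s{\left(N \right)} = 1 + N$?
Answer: $0$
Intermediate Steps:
$D{\left(A \right)} = 0$ ($D{\left(A \right)} = A \left(-1\right) + A = - A + A = 0$)
$- 57 D{\left(s{\left(-6 \right)} - 6 \right)} = \left(-57\right) 0 = 0$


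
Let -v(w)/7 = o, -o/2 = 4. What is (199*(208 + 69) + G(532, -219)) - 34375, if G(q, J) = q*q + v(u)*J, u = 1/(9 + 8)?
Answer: 291508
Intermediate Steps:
o = -8 (o = -2*4 = -8)
u = 1/17 ≈ 0.058824
v(w) = 56 (v(w) = -7*(-8) = 56)
G(q, J) = q**2 + 56*J (G(q, J) = q*q + 56*J = q**2 + 56*J)
(199*(208 + 69) + G(532, -219)) - 34375 = (199*(208 + 69) + (532**2 + 56*(-219))) - 34375 = (199*277 + (283024 - 12264)) - 34375 = (55123 + 270760) - 34375 = 325883 - 34375 = 291508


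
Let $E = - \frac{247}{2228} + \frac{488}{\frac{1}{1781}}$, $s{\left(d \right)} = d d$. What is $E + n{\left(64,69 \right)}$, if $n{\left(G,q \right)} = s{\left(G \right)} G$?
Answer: $\frac{2520473769}{2228} \approx 1.1313 \cdot 10^{6}$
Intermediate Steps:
$s{\left(d \right)} = d^{2}$
$n{\left(G,q \right)} = G^{3}$ ($n{\left(G,q \right)} = G^{2} G = G^{3}$)
$E = \frac{1936416937}{2228}$ ($E = \left(-247\right) \frac{1}{2228} + 488 \frac{1}{\frac{1}{1781}} = - \frac{247}{2228} + 488 \cdot 1781 = - \frac{247}{2228} + 869128 = \frac{1936416937}{2228} \approx 8.6913 \cdot 10^{5}$)
$E + n{\left(64,69 \right)} = \frac{1936416937}{2228} + 64^{3} = \frac{1936416937}{2228} + 262144 = \frac{2520473769}{2228}$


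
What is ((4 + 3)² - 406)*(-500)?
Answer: 178500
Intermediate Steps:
((4 + 3)² - 406)*(-500) = (7² - 406)*(-500) = (49 - 406)*(-500) = -357*(-500) = 178500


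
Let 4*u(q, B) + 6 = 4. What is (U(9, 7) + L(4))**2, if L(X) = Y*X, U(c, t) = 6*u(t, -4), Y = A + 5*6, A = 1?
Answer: 14641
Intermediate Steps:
u(q, B) = -1/2 (u(q, B) = -3/2 + (1/4)*4 = -3/2 + 1 = -1/2)
Y = 31 (Y = 1 + 5*6 = 1 + 30 = 31)
U(c, t) = -3 (U(c, t) = 6*(-1/2) = -3)
L(X) = 31*X
(U(9, 7) + L(4))**2 = (-3 + 31*4)**2 = (-3 + 124)**2 = 121**2 = 14641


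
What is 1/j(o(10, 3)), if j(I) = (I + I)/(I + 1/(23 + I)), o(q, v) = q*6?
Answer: 4981/9960 ≈ 0.50010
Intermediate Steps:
o(q, v) = 6*q
j(I) = 2*I/(I + 1/(23 + I)) (j(I) = (2*I)/(I + 1/(23 + I)) = 2*I/(I + 1/(23 + I)))
1/j(o(10, 3)) = 1/(2*(6*10)*(23 + 6*10)/(1 + (6*10)**2 + 23*(6*10))) = 1/(2*60*(23 + 60)/(1 + 60**2 + 23*60)) = 1/(2*60*83/(1 + 3600 + 1380)) = 1/(2*60*83/4981) = 1/(2*60*(1/4981)*83) = 1/(9960/4981) = 4981/9960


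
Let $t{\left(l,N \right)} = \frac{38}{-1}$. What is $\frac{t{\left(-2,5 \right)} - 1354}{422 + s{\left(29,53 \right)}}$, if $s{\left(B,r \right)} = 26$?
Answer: $- \frac{87}{28} \approx -3.1071$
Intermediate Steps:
$t{\left(l,N \right)} = -38$ ($t{\left(l,N \right)} = 38 \left(-1\right) = -38$)
$\frac{t{\left(-2,5 \right)} - 1354}{422 + s{\left(29,53 \right)}} = \frac{-38 - 1354}{422 + 26} = - \frac{1392}{448} = \left(-1392\right) \frac{1}{448} = - \frac{87}{28}$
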